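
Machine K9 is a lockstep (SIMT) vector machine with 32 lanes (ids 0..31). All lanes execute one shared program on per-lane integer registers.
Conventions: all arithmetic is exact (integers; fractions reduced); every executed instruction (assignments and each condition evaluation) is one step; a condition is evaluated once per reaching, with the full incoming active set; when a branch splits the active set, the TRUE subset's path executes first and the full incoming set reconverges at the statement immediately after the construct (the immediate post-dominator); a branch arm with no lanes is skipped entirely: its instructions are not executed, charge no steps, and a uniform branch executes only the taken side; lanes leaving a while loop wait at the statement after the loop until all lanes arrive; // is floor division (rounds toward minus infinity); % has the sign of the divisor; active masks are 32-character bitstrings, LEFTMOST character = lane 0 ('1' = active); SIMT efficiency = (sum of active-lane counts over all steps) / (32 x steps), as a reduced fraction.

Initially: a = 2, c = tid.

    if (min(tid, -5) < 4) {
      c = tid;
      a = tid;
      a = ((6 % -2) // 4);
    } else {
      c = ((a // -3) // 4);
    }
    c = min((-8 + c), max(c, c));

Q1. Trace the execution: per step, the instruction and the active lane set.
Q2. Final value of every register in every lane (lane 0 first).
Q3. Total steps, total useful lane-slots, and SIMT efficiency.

step 0: eval (min(tid, -5) < 4)      11111111111111111111111111111111
step 1: c <- tid                     11111111111111111111111111111111
step 2: a <- tid                     11111111111111111111111111111111
step 3: a <- ((6 % -2) // 4)         11111111111111111111111111111111
step 4: c <- min((-8 + c), max(c, c)) 11111111111111111111111111111111

Answer: 5 steps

a: 0,0,0,0,0,0,0,0,0,0,0,0,0,0,0,0,0,0,0,0,0,0,0,0,0,0,0,0,0,0,0,0
c: -8,-7,-6,-5,-4,-3,-2,-1,0,1,2,3,4,5,6,7,8,9,10,11,12,13,14,15,16,17,18,19,20,21,22,23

steps = 5; useful = 160; efficiency = 160/160 = 1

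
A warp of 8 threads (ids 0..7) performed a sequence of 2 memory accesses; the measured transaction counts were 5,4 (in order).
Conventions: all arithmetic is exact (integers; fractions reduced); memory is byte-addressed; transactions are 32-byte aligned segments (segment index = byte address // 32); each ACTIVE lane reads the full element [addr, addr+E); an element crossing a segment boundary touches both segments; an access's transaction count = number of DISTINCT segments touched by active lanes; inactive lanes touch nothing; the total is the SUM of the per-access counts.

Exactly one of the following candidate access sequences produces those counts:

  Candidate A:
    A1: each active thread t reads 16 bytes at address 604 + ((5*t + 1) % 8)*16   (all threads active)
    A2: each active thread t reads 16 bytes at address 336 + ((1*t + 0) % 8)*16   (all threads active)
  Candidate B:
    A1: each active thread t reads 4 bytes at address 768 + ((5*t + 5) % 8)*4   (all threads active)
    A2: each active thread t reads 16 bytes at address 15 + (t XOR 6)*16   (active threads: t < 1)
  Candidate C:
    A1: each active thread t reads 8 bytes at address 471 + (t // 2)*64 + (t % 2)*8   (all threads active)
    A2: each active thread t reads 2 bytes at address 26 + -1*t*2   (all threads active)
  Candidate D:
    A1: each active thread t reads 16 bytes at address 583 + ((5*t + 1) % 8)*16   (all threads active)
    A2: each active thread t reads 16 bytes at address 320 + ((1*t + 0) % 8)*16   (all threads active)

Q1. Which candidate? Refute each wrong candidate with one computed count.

A: A2 gives 5 transactions, not 4
B: A1 gives 1 transaction, not 5
C: A1 gives 8 transactions, not 5
D: all counts match (5,4)

Answer: D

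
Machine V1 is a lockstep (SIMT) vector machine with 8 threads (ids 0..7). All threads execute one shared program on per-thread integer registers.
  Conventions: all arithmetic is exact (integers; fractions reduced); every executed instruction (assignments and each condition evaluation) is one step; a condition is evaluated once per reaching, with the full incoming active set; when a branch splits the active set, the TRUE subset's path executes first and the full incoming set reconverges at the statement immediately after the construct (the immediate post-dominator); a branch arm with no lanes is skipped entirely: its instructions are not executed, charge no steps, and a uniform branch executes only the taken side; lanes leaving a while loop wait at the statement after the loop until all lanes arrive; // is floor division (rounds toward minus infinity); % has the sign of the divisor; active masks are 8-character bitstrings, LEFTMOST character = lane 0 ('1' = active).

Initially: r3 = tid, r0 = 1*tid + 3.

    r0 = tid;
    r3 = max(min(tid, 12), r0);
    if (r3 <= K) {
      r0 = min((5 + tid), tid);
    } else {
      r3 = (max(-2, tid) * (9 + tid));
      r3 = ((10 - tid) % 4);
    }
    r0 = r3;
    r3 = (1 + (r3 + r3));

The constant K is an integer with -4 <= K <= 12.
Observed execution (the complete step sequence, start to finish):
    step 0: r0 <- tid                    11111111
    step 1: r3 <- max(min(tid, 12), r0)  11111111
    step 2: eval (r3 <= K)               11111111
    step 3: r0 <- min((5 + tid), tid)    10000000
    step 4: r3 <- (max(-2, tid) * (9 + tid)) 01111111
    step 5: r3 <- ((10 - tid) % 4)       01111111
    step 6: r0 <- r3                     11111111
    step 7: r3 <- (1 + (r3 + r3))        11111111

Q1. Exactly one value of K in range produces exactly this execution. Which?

Answer: K = 0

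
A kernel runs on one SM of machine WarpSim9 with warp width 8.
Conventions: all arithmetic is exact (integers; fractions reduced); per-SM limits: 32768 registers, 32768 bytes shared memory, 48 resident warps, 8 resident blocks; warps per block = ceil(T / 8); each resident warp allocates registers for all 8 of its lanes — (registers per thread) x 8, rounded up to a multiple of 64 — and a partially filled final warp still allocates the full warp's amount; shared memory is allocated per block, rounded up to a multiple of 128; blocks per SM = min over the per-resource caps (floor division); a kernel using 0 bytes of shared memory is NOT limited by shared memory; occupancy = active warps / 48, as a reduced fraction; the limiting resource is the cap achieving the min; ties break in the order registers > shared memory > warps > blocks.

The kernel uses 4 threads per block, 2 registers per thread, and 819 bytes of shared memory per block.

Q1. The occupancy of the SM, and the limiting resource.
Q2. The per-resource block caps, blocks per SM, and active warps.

Answer: occupancy 1/6, limited by blocks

registers: 512 blocks
shared memory: 36 blocks
warps: 48 blocks
blocks: 8 blocks

Answer: 8 blocks, 8 active warps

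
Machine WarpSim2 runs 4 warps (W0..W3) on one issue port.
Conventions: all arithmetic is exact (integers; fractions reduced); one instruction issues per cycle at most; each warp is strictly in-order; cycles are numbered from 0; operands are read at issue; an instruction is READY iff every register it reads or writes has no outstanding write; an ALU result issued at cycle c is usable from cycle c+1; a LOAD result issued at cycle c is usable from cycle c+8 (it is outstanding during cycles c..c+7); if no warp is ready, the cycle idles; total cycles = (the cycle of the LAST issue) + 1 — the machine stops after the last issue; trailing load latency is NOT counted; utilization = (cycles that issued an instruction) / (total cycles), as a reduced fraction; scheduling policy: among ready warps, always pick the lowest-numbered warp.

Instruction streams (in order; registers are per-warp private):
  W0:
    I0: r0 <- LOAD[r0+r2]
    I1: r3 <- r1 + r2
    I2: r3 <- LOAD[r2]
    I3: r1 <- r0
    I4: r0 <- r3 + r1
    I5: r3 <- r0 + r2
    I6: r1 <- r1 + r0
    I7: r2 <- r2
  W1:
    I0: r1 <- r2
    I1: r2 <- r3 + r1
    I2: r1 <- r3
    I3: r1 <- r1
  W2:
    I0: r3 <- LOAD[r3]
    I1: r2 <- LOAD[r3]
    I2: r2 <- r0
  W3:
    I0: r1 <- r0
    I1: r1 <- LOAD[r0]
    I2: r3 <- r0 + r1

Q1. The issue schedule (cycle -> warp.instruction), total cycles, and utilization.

cycle 0: W0.I0
cycle 1: W0.I1
cycle 2: W0.I2
cycle 3: W1.I0
cycle 4: W1.I1
cycle 5: W1.I2
cycle 6: W1.I3
cycle 7: W2.I0
cycle 8: W0.I3
cycle 9: W3.I0
cycle 10: W0.I4
cycle 11: W0.I5
cycle 12: W0.I6
cycle 13: W0.I7
cycle 14: W3.I1
cycle 15: W2.I1
cycle 16: idle
cycle 17: idle
cycle 18: idle
cycle 19: idle
cycle 20: idle
cycle 21: idle
cycle 22: W3.I2
cycle 23: W2.I2

Answer: 24 cycles, utilization 3/4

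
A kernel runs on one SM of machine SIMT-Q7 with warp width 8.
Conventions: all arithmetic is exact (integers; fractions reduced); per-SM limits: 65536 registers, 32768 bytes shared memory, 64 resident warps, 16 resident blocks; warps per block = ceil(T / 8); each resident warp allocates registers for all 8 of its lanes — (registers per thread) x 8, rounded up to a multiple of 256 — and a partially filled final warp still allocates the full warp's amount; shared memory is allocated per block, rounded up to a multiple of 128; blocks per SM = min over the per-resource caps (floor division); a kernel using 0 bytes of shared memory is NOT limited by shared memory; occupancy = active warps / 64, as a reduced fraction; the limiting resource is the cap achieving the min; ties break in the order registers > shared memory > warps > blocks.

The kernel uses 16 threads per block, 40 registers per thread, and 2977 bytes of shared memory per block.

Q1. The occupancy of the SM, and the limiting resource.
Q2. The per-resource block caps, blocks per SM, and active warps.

Answer: occupancy 5/16, limited by shared memory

registers: 64 blocks
shared memory: 10 blocks
warps: 32 blocks
blocks: 16 blocks

Answer: 10 blocks, 20 active warps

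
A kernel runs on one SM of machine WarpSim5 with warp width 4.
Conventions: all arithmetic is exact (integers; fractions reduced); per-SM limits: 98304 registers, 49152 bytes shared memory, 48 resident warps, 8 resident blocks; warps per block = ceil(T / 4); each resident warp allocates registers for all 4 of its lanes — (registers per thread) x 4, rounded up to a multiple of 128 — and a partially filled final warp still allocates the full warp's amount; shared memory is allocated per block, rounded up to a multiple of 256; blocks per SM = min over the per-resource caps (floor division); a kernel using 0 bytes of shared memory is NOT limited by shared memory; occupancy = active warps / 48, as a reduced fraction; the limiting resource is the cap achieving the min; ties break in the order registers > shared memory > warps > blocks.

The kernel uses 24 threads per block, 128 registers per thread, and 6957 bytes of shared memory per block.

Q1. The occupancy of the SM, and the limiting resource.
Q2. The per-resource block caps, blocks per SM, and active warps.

Answer: occupancy 3/4, limited by shared memory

registers: 32 blocks
shared memory: 6 blocks
warps: 8 blocks
blocks: 8 blocks

Answer: 6 blocks, 36 active warps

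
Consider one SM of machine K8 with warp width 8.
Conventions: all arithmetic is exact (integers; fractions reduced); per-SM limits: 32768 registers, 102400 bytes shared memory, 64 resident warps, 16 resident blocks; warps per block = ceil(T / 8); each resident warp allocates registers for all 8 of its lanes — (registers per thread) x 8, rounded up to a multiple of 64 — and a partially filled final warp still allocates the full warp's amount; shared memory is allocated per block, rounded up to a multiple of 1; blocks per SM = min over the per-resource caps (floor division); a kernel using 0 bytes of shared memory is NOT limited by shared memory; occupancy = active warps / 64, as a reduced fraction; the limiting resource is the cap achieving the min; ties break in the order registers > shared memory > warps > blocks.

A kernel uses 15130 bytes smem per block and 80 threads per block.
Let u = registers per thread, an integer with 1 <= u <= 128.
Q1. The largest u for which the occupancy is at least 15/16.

Answer: u = 64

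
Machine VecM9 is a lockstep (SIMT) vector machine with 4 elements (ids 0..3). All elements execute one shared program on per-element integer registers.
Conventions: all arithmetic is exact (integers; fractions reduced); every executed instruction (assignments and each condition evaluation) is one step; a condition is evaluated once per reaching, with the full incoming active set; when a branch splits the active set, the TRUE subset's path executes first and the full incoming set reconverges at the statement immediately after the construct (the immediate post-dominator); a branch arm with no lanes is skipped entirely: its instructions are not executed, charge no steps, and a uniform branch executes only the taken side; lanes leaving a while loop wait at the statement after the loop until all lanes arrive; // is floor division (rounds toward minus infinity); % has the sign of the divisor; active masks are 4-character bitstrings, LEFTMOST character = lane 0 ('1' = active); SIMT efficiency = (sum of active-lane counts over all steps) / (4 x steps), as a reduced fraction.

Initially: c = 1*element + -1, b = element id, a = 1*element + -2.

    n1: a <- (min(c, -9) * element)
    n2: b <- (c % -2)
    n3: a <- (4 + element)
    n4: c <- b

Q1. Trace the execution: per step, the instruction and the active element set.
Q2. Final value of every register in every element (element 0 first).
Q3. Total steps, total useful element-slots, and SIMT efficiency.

step 0: a <- (min(c, -9) * element)  1111
step 1: b <- (c % -2)                1111
step 2: a <- (4 + element)           1111
step 3: c <- b                       1111

Answer: 4 steps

c: -1,0,-1,0
b: -1,0,-1,0
a: 4,5,6,7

steps = 4; useful = 16; efficiency = 16/16 = 1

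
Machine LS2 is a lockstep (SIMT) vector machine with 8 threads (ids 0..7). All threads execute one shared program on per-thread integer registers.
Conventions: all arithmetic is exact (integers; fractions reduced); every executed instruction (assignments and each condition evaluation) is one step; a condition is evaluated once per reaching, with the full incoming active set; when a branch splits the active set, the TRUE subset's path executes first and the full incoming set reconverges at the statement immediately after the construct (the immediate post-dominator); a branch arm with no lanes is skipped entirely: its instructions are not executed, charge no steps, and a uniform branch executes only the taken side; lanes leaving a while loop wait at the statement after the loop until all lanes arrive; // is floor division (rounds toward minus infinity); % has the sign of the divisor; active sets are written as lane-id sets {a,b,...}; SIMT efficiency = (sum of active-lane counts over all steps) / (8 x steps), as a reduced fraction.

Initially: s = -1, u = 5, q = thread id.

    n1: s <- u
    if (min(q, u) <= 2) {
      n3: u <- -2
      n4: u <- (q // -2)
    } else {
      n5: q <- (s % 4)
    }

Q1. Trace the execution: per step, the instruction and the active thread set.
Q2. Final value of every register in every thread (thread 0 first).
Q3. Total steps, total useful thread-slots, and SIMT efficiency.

step 0: s <- u                       {0,1,2,3,4,5,6,7}
step 1: eval (min(q, u) <= 2)        {0,1,2,3,4,5,6,7}
step 2: u <- -2                      {0,1,2}
step 3: u <- (q // -2)               {0,1,2}
step 4: q <- (s % 4)                 {3,4,5,6,7}

Answer: 5 steps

s: 5,5,5,5,5,5,5,5
u: 0,-1,-1,5,5,5,5,5
q: 0,1,2,1,1,1,1,1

steps = 5; useful = 27; efficiency = 27/40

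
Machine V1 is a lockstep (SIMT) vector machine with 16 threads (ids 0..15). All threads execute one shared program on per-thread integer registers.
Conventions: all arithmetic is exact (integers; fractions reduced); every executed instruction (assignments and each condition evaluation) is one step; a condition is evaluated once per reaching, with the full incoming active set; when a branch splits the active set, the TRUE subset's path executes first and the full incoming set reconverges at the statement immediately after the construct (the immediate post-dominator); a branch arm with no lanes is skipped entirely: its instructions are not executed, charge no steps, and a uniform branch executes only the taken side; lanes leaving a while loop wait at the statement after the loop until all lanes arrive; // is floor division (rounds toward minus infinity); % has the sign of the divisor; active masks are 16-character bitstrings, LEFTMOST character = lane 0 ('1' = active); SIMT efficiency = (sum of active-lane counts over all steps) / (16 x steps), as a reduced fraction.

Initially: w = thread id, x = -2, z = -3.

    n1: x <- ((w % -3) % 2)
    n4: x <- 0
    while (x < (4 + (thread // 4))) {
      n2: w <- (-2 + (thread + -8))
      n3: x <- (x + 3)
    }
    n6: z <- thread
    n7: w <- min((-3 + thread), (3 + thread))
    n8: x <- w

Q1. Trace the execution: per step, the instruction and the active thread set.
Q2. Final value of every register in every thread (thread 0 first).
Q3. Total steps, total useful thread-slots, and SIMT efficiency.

step 0: x <- ((w % -3) % 2)          1111111111111111
step 1: x <- 0                       1111111111111111
step 2: eval (x < (4 + (thread // 4))) 1111111111111111
step 3: w <- (-2 + (thread + -8))    1111111111111111
step 4: x <- (x + 3)                 1111111111111111
step 5: eval (x < (4 + (thread // 4))) 1111111111111111
step 6: w <- (-2 + (thread + -8))    1111111111111111
step 7: x <- (x + 3)                 1111111111111111
step 8: eval (x < (4 + (thread // 4))) 1111111111111111
step 9: w <- (-2 + (thread + -8))    0000000000001111
step 10: x <- (x + 3)                 0000000000001111
step 11: eval (x < (4 + (thread // 4))) 0000000000001111
step 12: z <- thread                  1111111111111111
step 13: w <- min((-3 + thread), (3 + thread)) 1111111111111111
step 14: x <- w                       1111111111111111

Answer: 15 steps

w: -3,-2,-1,0,1,2,3,4,5,6,7,8,9,10,11,12
x: -3,-2,-1,0,1,2,3,4,5,6,7,8,9,10,11,12
z: 0,1,2,3,4,5,6,7,8,9,10,11,12,13,14,15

steps = 15; useful = 204; efficiency = 204/240 = 17/20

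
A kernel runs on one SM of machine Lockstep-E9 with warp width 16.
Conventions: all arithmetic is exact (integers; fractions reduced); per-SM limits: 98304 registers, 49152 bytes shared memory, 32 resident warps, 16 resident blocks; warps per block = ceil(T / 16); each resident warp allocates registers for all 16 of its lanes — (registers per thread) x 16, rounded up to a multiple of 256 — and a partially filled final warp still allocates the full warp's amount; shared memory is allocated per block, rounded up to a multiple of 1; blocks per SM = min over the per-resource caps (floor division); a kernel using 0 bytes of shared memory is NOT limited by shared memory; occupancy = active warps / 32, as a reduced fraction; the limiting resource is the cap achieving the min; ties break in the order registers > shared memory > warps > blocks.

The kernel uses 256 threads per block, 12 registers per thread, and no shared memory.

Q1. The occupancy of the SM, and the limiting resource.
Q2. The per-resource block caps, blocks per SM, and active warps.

Answer: occupancy 1, limited by warps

registers: 24 blocks
shared memory: no limit (kernel uses none)
warps: 2 blocks
blocks: 16 blocks

Answer: 2 blocks, 32 active warps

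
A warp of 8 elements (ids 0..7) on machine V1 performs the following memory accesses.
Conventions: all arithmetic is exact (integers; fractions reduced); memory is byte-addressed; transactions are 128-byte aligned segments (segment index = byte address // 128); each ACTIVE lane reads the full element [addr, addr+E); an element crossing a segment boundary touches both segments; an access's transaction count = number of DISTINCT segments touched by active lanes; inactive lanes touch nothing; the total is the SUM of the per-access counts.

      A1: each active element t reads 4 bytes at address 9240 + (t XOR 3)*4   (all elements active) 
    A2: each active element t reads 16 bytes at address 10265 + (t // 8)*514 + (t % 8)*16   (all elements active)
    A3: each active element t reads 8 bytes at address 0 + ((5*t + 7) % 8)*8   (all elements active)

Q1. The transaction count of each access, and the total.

A1: 1 transaction
A2: 2 transactions
A3: 1 transaction

Answer: 1,2,1; total 4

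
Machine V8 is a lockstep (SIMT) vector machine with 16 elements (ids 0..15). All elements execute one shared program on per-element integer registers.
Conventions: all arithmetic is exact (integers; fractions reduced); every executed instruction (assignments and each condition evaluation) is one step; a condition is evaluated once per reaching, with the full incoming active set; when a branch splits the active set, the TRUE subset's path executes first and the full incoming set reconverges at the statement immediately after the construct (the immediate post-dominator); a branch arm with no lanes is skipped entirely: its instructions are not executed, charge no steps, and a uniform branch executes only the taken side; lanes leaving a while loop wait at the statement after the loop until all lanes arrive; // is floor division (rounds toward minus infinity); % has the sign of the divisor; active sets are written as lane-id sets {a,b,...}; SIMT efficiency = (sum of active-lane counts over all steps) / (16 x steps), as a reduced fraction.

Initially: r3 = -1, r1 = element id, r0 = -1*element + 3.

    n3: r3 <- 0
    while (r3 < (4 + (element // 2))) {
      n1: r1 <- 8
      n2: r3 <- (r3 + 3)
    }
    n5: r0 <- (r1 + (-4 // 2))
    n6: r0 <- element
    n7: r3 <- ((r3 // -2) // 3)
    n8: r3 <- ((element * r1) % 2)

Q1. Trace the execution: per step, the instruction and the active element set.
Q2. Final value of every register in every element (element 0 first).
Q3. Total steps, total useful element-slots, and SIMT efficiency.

step 0: r3 <- 0                      {0,1,2,3,4,5,6,7,8,9,10,11,12,13,14,15}
step 1: eval (r3 < (4 + (element // 2))) {0,1,2,3,4,5,6,7,8,9,10,11,12,13,14,15}
step 2: r1 <- 8                      {0,1,2,3,4,5,6,7,8,9,10,11,12,13,14,15}
step 3: r3 <- (r3 + 3)               {0,1,2,3,4,5,6,7,8,9,10,11,12,13,14,15}
step 4: eval (r3 < (4 + (element // 2))) {0,1,2,3,4,5,6,7,8,9,10,11,12,13,14,15}
step 5: r1 <- 8                      {0,1,2,3,4,5,6,7,8,9,10,11,12,13,14,15}
step 6: r3 <- (r3 + 3)               {0,1,2,3,4,5,6,7,8,9,10,11,12,13,14,15}
step 7: eval (r3 < (4 + (element // 2))) {0,1,2,3,4,5,6,7,8,9,10,11,12,13,14,15}
step 8: r1 <- 8                      {6,7,8,9,10,11,12,13,14,15}
step 9: r3 <- (r3 + 3)               {6,7,8,9,10,11,12,13,14,15}
step 10: eval (r3 < (4 + (element // 2))) {6,7,8,9,10,11,12,13,14,15}
step 11: r1 <- 8                      {12,13,14,15}
step 12: r3 <- (r3 + 3)               {12,13,14,15}
step 13: eval (r3 < (4 + (element // 2))) {12,13,14,15}
step 14: r0 <- (r1 + (-4 // 2))       {0,1,2,3,4,5,6,7,8,9,10,11,12,13,14,15}
step 15: r0 <- element                {0,1,2,3,4,5,6,7,8,9,10,11,12,13,14,15}
step 16: r3 <- ((r3 // -2) // 3)      {0,1,2,3,4,5,6,7,8,9,10,11,12,13,14,15}
step 17: r3 <- ((element * r1) % 2)   {0,1,2,3,4,5,6,7,8,9,10,11,12,13,14,15}

Answer: 18 steps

r3: 0,0,0,0,0,0,0,0,0,0,0,0,0,0,0,0
r1: 8,8,8,8,8,8,8,8,8,8,8,8,8,8,8,8
r0: 0,1,2,3,4,5,6,7,8,9,10,11,12,13,14,15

steps = 18; useful = 234; efficiency = 234/288 = 13/16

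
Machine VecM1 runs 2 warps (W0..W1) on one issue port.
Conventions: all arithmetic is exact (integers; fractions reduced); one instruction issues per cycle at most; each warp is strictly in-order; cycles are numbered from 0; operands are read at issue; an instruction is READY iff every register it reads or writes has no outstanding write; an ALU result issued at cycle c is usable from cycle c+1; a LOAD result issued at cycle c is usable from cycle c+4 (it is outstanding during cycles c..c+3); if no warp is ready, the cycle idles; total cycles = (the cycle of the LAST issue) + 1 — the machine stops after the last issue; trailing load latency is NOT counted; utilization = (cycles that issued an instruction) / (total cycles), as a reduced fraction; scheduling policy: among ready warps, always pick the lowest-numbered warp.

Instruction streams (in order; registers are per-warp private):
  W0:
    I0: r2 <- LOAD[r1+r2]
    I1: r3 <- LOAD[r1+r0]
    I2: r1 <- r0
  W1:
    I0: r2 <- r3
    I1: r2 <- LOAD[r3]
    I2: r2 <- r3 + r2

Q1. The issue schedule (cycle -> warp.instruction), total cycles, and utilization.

cycle 0: W0.I0
cycle 1: W0.I1
cycle 2: W0.I2
cycle 3: W1.I0
cycle 4: W1.I1
cycle 5: idle
cycle 6: idle
cycle 7: idle
cycle 8: W1.I2

Answer: 9 cycles, utilization 2/3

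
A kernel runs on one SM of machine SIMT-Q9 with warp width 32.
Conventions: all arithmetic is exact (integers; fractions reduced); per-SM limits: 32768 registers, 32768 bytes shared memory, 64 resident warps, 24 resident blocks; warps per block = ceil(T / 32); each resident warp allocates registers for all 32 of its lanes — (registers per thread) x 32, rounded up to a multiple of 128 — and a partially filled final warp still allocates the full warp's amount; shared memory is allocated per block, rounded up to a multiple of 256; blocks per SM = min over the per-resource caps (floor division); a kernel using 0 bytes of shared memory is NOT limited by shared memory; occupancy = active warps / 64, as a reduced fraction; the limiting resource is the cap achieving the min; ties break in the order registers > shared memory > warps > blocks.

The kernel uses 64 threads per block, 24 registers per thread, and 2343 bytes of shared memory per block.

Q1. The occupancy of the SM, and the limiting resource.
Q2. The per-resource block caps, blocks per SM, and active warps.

Answer: occupancy 3/8, limited by shared memory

registers: 21 blocks
shared memory: 12 blocks
warps: 32 blocks
blocks: 24 blocks

Answer: 12 blocks, 24 active warps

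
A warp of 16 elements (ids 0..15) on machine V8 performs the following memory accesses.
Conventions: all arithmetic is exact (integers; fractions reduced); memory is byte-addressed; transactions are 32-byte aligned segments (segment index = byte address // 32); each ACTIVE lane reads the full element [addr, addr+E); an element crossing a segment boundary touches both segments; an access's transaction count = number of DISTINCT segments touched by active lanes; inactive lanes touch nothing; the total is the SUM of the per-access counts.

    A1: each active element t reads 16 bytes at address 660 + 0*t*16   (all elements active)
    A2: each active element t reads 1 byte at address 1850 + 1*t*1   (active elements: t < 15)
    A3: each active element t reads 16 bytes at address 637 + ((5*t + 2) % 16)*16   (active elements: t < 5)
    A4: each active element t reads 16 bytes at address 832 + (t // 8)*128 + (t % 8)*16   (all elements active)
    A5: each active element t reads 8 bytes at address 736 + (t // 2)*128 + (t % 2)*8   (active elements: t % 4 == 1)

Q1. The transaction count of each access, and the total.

A1: 2 transactions
A2: 2 transactions
A3: 6 transactions
A4: 8 transactions
A5: 4 transactions

Answer: 2,2,6,8,4; total 22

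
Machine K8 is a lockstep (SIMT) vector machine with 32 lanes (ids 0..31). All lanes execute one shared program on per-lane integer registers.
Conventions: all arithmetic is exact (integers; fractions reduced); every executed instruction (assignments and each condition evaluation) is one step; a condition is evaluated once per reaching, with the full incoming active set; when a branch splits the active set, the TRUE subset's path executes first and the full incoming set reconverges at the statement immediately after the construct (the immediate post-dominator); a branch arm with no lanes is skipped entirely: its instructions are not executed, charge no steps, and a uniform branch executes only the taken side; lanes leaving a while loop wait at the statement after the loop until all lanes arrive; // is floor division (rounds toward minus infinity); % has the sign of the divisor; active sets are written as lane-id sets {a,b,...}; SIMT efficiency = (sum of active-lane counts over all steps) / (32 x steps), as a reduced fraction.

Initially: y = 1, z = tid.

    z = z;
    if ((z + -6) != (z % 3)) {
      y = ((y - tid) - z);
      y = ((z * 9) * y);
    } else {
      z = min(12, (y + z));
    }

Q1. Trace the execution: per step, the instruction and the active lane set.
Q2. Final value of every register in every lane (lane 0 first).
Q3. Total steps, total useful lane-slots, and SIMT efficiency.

step 0: z <- z                       {0,1,2,3,4,5,6,7,8,9,10,11,12,13,14,15,16,17,18,19,20,21,22,23,24,25,26,27,28,29,30,31}
step 1: eval ((z + -6) != (z % 3))   {0,1,2,3,4,5,6,7,8,9,10,11,12,13,14,15,16,17,18,19,20,21,22,23,24,25,26,27,28,29,30,31}
step 2: y <- ((y - tid) - z)         {0,1,2,3,4,5,9,10,11,12,13,14,15,16,17,18,19,20,21,22,23,24,25,26,27,28,29,30,31}
step 3: y <- ((z * 9) * y)           {0,1,2,3,4,5,9,10,11,12,13,14,15,16,17,18,19,20,21,22,23,24,25,26,27,28,29,30,31}
step 4: z <- min(12, (y + z))        {6,7,8}

Answer: 5 steps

y: 0,-9,-54,-135,-252,-405,1,1,1,-1377,-1710,-2079,-2484,-2925,-3402,-3915,-4464,-5049,-5670,-6327,-7020,-7749,-8514,-9315,-10152,-11025,-11934,-12879,-13860,-14877,-15930,-17019
z: 0,1,2,3,4,5,7,8,9,9,10,11,12,13,14,15,16,17,18,19,20,21,22,23,24,25,26,27,28,29,30,31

steps = 5; useful = 125; efficiency = 125/160 = 25/32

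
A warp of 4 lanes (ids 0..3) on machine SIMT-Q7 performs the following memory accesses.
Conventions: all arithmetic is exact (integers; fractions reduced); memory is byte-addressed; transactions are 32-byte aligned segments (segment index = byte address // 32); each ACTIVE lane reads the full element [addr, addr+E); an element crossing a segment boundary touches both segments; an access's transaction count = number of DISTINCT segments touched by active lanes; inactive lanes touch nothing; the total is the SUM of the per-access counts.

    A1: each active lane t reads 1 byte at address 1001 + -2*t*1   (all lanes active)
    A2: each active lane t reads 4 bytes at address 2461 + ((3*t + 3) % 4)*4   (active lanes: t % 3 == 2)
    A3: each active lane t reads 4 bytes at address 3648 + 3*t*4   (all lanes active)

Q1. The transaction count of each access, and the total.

A1: 1 transaction
A2: 1 transaction
A3: 2 transactions

Answer: 1,1,2; total 4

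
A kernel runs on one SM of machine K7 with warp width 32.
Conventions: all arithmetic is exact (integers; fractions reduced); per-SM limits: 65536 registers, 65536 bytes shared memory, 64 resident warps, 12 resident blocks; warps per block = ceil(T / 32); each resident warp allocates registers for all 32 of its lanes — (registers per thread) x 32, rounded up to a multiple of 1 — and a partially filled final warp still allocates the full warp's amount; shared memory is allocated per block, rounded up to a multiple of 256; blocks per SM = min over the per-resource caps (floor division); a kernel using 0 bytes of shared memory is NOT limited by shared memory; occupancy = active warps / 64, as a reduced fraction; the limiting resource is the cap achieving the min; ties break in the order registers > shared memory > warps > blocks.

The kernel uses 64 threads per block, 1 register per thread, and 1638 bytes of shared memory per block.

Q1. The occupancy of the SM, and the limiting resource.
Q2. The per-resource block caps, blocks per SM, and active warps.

Answer: occupancy 3/8, limited by blocks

registers: 1024 blocks
shared memory: 36 blocks
warps: 32 blocks
blocks: 12 blocks

Answer: 12 blocks, 24 active warps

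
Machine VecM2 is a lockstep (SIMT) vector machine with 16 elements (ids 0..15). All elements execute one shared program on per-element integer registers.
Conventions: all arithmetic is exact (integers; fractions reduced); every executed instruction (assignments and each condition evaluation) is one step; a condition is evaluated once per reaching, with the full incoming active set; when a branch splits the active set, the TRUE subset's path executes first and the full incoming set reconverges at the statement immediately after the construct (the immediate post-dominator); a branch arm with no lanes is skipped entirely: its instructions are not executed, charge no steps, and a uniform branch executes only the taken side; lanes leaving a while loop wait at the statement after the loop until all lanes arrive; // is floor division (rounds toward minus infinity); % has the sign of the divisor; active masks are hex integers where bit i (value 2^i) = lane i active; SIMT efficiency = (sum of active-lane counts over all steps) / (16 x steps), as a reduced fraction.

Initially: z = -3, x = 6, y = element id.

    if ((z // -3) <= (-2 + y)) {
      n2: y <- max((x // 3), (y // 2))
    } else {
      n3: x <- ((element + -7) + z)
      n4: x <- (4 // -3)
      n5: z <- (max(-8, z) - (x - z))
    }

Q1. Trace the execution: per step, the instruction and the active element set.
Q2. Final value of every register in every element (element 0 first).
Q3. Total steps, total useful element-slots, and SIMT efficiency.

step 0: eval ((z // -3) <= (-2 + y)) 0xffff
step 1: y <- max((x // 3), (y // 2)) 0xfff8
step 2: x <- ((element + -7) + z)    0x0007
step 3: x <- (4 // -3)               0x0007
step 4: z <- (max(-8, z) - (x - z))  0x0007

Answer: 5 steps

z: -4,-4,-4,-3,-3,-3,-3,-3,-3,-3,-3,-3,-3,-3,-3,-3
x: -2,-2,-2,6,6,6,6,6,6,6,6,6,6,6,6,6
y: 0,1,2,2,2,2,3,3,4,4,5,5,6,6,7,7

steps = 5; useful = 38; efficiency = 38/80 = 19/40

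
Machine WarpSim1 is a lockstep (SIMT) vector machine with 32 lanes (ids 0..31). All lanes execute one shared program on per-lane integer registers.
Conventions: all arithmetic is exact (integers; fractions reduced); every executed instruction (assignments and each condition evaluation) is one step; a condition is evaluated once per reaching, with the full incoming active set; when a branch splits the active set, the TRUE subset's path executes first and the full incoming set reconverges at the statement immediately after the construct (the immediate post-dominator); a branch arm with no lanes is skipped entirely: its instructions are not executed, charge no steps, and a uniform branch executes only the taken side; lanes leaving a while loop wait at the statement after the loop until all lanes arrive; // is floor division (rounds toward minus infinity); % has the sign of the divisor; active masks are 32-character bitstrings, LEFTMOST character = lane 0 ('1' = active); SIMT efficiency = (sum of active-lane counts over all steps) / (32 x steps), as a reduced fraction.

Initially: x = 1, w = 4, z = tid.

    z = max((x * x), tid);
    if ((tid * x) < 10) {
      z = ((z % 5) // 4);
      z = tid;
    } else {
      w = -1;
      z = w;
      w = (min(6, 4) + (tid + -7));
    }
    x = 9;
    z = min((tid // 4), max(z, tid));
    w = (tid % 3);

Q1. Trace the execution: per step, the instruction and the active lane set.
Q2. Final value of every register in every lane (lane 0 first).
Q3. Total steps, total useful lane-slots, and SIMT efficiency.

step 0: z <- max((x * x), tid)       11111111111111111111111111111111
step 1: eval ((tid * x) < 10)        11111111111111111111111111111111
step 2: z <- ((z % 5) // 4)          11111111110000000000000000000000
step 3: z <- tid                     11111111110000000000000000000000
step 4: w <- -1                      00000000001111111111111111111111
step 5: z <- w                       00000000001111111111111111111111
step 6: w <- (min(6, 4) + (tid + -7)) 00000000001111111111111111111111
step 7: x <- 9                       11111111111111111111111111111111
step 8: z <- min((tid // 4), max(z, tid)) 11111111111111111111111111111111
step 9: w <- (tid % 3)               11111111111111111111111111111111

Answer: 10 steps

x: 9,9,9,9,9,9,9,9,9,9,9,9,9,9,9,9,9,9,9,9,9,9,9,9,9,9,9,9,9,9,9,9
w: 0,1,2,0,1,2,0,1,2,0,1,2,0,1,2,0,1,2,0,1,2,0,1,2,0,1,2,0,1,2,0,1
z: 0,0,0,0,1,1,1,1,2,2,2,2,3,3,3,3,4,4,4,4,5,5,5,5,6,6,6,6,7,7,7,7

steps = 10; useful = 246; efficiency = 246/320 = 123/160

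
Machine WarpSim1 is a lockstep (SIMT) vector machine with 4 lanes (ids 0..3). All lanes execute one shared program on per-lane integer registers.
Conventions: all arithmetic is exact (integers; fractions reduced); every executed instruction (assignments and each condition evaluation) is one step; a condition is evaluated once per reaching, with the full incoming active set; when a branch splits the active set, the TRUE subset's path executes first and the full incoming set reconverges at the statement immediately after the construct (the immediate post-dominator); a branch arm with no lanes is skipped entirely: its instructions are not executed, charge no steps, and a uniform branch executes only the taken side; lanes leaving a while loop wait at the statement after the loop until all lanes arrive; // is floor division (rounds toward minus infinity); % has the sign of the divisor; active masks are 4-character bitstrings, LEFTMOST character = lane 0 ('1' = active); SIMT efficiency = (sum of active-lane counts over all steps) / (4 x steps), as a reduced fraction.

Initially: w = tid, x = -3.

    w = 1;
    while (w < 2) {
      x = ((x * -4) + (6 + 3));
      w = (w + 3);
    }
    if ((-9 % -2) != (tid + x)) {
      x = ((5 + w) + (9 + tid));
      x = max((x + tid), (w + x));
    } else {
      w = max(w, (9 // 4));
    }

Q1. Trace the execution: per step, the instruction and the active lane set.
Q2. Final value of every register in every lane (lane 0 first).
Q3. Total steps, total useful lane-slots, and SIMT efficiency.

step 0: w <- 1                       1111
step 1: eval (w < 2)                 1111
step 2: x <- ((x * -4) + (6 + 3))    1111
step 3: w <- (w + 3)                 1111
step 4: eval (w < 2)                 1111
step 5: eval ((-9 % -2) != (tid + x)) 1111
step 6: x <- ((5 + w) + (9 + tid))   1111
step 7: x <- max((x + tid), (w + x)) 1111

Answer: 8 steps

w: 4,4,4,4
x: 22,23,24,25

steps = 8; useful = 32; efficiency = 32/32 = 1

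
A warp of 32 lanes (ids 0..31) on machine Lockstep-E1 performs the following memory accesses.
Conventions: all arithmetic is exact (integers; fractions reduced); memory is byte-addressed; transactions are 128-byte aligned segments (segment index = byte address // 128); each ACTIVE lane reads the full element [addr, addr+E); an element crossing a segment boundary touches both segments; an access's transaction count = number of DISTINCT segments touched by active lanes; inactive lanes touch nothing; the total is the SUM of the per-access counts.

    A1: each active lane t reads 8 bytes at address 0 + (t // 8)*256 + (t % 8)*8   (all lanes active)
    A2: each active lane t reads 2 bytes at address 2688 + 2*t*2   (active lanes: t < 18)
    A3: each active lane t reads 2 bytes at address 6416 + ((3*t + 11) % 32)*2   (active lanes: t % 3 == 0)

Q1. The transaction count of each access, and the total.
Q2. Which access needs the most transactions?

A1: 4 transactions
A2: 1 transaction
A3: 1 transaction

Answer: 4,1,1; total 6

Answer: A1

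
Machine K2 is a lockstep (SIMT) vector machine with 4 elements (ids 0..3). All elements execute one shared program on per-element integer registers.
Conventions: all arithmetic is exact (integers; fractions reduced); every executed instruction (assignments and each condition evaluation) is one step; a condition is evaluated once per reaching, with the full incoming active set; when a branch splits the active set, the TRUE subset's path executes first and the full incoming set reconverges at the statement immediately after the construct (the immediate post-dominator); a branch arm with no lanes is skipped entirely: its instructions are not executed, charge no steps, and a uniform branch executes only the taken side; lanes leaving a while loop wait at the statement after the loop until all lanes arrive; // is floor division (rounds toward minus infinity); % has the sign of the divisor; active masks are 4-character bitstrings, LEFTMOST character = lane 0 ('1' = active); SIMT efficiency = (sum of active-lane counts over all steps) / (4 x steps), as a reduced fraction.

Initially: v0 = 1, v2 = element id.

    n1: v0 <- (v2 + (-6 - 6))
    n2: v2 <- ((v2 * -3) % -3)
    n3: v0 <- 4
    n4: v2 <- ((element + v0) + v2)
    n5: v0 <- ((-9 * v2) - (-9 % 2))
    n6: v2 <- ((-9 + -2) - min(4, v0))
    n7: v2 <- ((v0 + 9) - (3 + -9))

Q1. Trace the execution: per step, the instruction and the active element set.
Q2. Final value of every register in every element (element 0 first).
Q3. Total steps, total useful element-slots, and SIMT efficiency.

step 0: v0 <- (v2 + (-6 - 6))        1111
step 1: v2 <- ((v2 * -3) % -3)       1111
step 2: v0 <- 4                      1111
step 3: v2 <- ((element + v0) + v2)  1111
step 4: v0 <- ((-9 * v2) - (-9 % 2)) 1111
step 5: v2 <- ((-9 + -2) - min(4, v0)) 1111
step 6: v2 <- ((v0 + 9) - (3 + -9))  1111

Answer: 7 steps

v0: -37,-46,-55,-64
v2: -22,-31,-40,-49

steps = 7; useful = 28; efficiency = 28/28 = 1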